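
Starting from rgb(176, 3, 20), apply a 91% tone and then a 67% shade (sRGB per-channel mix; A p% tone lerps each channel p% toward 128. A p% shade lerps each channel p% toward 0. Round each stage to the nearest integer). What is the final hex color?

A 91% tone moves each channel 91% toward 128:
  R: 176 − 43.68 = 132.32 → 132
  G: 3 + 113.75 = 116.75 → 117
  B: 20 + 0.91×(128−20) = 20 + 98.28 = 118.28 → 118
After the tone: rgb(132, 117, 118) = #847576.
A 67% shade moves each channel 67% toward 0:
  R: 132 + 0.67×(0−132) = 132 − 88.44 = 43.56 → 44
  G: 117 − 78.39 = 38.61 → 39
  B: 118 − 79.06 = 38.94 → 39
rgb(44, 39, 39) = #2C2727.

#2C2727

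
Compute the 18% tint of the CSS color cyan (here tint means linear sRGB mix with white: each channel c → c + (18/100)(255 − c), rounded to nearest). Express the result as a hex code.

#2EFFFF

CSS cyan is rgb(0, 255, 255).
An 18% tint moves each channel 18% toward 255:
  R: 0 + 45.9 = 45.9 → 46
  G: 255 + 0 = 255 → 255
  B: 255 + 0.18×(255−255) = 255 + 0 = 255 → 255
rgb(46, 255, 255) = #2EFFFF.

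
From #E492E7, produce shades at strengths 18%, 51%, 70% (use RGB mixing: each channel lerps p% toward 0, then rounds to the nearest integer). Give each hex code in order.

#BB78BD, #704871, #442C45

#E492E7 is rgb(228, 146, 231).
18%: (228 − 41.04 = 186.96→187, 146 − 26.28 = 119.72→120, 231 − 41.58 = 189.42→189) → #BB78BD
51%: (228 − 116.28 = 111.72→112, 146 − 74.46 = 71.54→72, 231 − 117.81 = 113.19→113) → #704871
70%: (228 − 159.6 = 68.4→68, 146 − 102.2 = 43.8→44, 231 − 161.7 = 69.3→69) → #442C45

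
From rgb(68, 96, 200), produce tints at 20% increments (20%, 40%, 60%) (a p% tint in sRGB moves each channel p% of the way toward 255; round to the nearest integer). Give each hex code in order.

20%: (68 + 37.4 = 105.4→105, 96 + 31.8 = 127.8→128, 200 + 11 = 211→211) → #6980d3
40%: (68 + 74.8 = 142.8→143, 96 + 63.6 = 159.6→160, 200 + 22 = 222→222) → #8fa0de
60%: (68 + 112.2 = 180.2→180, 96 + 95.4 = 191.4→191, 200 + 33 = 233→233) → #b4bfe9

#6980d3, #8fa0de, #b4bfe9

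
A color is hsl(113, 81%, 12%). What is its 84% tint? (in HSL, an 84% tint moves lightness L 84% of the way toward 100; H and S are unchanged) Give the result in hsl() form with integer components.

hsl(113, 81%, 86%)

L moves 84% from 12 toward 100: 12 + 73.92 = 85.92 → 86.
H and S are unchanged.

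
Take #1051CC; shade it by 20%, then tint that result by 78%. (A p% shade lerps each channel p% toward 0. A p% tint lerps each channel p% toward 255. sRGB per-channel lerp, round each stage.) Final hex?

#1051CC is rgb(16, 81, 204).
Per channel, c → c + 0.2(0 − c):
  R: 16 − 3.2 = 12.8 → 13
  G: 81 + 0.2×(0−81) = 81 − 16.2 = 64.8 → 65
  B: 204 + 0.2×(0−204) = 204 − 40.8 = 163.2 → 163
After the shade: rgb(13, 65, 163) = #0D41A3.
Lerp each channel 78% toward 255:
  R: 13 + 188.76 = 201.76 → 202
  G: 65 + 148.2 = 213.2 → 213
  B: 163 + 71.76 = 234.76 → 235
rgb(202, 213, 235) = #CAD5EB.

#CAD5EB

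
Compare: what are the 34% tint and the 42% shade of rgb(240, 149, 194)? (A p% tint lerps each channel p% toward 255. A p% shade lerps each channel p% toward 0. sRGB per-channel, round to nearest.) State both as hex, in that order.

#f5b9d7, #8b5671

34% tint:
  R: 240 + 0.34×(255−240) = 240 + 5.1 = 245.1 → 245
  G: 149 + 0.34×(255−149) = 149 + 36.04 = 185.04 → 185
  B: 194 + 20.74 = 214.74 → 215
  → #f5b9d7
42% shade:
  R: 240 − 100.8 = 139.2 → 139
  G: 149 + 0.42×(0−149) = 149 − 62.58 = 86.42 → 86
  B: 194 + 0.42×(0−194) = 194 − 81.48 = 112.52 → 113
  → #8b5671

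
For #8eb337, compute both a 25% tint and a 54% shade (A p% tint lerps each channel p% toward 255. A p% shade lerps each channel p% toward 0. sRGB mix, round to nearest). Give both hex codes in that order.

#8eb337 is rgb(142, 179, 55).
25% tint:
  R: 142 + 0.25×(255−142) = 142 + 28.25 = 170.25 → 170
  G: 179 + 0.25×(255−179) = 179 + 19 = 198 → 198
  B: 55 + 50 = 105 → 105
  → #aac669
54% shade:
  R: 142 + 0.54×(0−142) = 142 − 76.68 = 65.32 → 65
  G: 179 + 0.54×(0−179) = 179 − 96.66 = 82.34 → 82
  B: 55 + 0.54×(0−55) = 55 − 29.7 = 25.3 → 25
  → #415219

#aac669, #415219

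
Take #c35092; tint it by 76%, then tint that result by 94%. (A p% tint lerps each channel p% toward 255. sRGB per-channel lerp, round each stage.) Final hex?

#fefcfd

#c35092 is rgb(195, 80, 146).
Per channel, c → c + 0.76(255 − c):
  R: 195 + 0.76×(255−195) = 195 + 45.6 = 240.6 → 241
  G: 80 + 133 = 213 → 213
  B: 146 + 82.84 = 228.84 → 229
After the tint: rgb(241, 213, 229) = #f1d5e5.
Lerp each channel 94% toward 255:
  R: 241 + 0.94×(255−241) = 241 + 13.16 = 254.16 → 254
  G: 213 + 0.94×(255−213) = 213 + 39.48 = 252.48 → 252
  B: 229 + 24.44 = 253.44 → 253
rgb(254, 252, 253) = #fefcfd.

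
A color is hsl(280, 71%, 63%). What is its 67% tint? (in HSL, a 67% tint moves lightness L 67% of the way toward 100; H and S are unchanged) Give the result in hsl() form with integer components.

L moves 67% from 63 toward 100: 63 + 24.79 = 87.79 → 88.
H and S are unchanged.

hsl(280, 71%, 88%)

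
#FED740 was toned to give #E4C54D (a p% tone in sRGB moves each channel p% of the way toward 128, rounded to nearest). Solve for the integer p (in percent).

21%

#FED740 is rgb(254, 215, 64); #E4C54D is rgb(228, 197, 77).
On the R channel (widest range): 228 ≈ 254 + (p/100)(128 − 254), so p ≈ 100×(228 − 254)/(128 − 254) = -2600/-126 = 20.63.
p = 21 reproduces all three channels after rounding.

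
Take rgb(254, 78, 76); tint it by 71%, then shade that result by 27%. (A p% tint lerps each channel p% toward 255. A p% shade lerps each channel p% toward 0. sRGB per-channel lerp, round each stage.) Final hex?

Per channel, c → c + 0.71(255 − c):
  R: 254 + 0.71 = 254.71 → 255
  G: 78 + 0.71×(255−78) = 78 + 125.67 = 203.67 → 204
  B: 76 + 0.71×(255−76) = 76 + 127.09 = 203.09 → 203
After the tint: rgb(255, 204, 203) = #ffcccb.
Lerp each channel 27% toward 0:
  R: 255 + 0.27×(0−255) = 255 − 68.85 = 186.15 → 186
  G: 204 − 55.08 = 148.92 → 149
  B: 203 + 0.27×(0−203) = 203 − 54.81 = 148.19 → 148
rgb(186, 149, 148) = #ba9594.

#ba9594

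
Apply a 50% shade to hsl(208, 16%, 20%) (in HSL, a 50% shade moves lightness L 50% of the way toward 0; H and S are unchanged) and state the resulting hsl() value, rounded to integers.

hsl(208, 16%, 10%)

L moves 50% from 20 toward 0: 20 − 10 = 10 → 10.
H and S are unchanged.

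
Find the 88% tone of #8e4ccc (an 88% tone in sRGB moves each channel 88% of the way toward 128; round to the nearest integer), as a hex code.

#827a89

#8e4ccc is rgb(142, 76, 204).
Per channel, c → c + 0.88(128 − c):
  R: 142 + 0.88×(128−142) = 142 − 12.32 = 129.68 → 130
  G: 76 + 45.76 = 121.76 → 122
  B: 204 + 0.88×(128−204) = 204 − 66.88 = 137.12 → 137
rgb(130, 122, 137) = #827a89.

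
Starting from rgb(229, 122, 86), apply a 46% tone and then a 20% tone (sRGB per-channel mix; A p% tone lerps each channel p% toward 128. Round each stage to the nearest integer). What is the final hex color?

#AC7E6E

A 46% tone moves each channel 46% toward 128:
  R: 229 + 0.46×(128−229) = 229 − 46.46 = 182.54 → 183
  G: 122 + 2.76 = 124.76 → 125
  B: 86 + 19.32 = 105.32 → 105
After the tone: rgb(183, 125, 105) = #B77D69.
Per channel, c → c + 0.2(128 − c):
  R: 183 − 11 = 172 → 172
  G: 125 + 0.2×(128−125) = 125 + 0.6 = 125.6 → 126
  B: 105 + 0.2×(128−105) = 105 + 4.6 = 109.6 → 110
rgb(172, 126, 110) = #AC7E6E.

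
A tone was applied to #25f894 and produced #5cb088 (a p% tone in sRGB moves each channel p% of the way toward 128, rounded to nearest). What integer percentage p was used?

60%

#25f894 is rgb(37, 248, 148); #5cb088 is rgb(92, 176, 136).
On the G channel (widest range): 176 ≈ 248 + (p/100)(128 − 248), so p ≈ 100×(176 − 248)/(128 − 248) = -7200/-120 = 60.00.
p = 60 reproduces all three channels after rounding.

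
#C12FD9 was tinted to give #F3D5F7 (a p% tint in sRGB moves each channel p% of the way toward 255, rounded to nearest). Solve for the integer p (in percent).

#C12FD9 is rgb(193, 47, 217); #F3D5F7 is rgb(243, 213, 247).
On the G channel (widest range): 213 ≈ 47 + (p/100)(255 − 47), so p ≈ 100×(213 − 47)/(255 − 47) = 16600/208 = 79.81.
p = 80 reproduces all three channels after rounding.

80%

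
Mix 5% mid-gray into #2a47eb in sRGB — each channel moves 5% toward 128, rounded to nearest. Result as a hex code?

#2e4ae6

#2a47eb is rgb(42, 71, 235).
Per channel, c → c + 0.05(128 − c):
  R: 42 + 0.05×(128−42) = 42 + 4.3 = 46.3 → 46
  G: 71 + 2.85 = 73.85 → 74
  B: 235 + 0.05×(128−235) = 235 − 5.35 = 229.65 → 230
rgb(46, 74, 230) = #2e4ae6.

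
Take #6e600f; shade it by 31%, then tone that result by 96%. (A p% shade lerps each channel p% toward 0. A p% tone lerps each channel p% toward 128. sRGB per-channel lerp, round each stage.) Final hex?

#7e7e7b

#6e600f is rgb(110, 96, 15).
Lerp each channel 31% toward 0:
  R: 110 + 0.31×(0−110) = 110 − 34.1 = 75.9 → 76
  G: 96 + 0.31×(0−96) = 96 − 29.76 = 66.24 → 66
  B: 15 − 4.65 = 10.35 → 10
After the shade: rgb(76, 66, 10) = #4c420a.
Lerp each channel 96% toward 128:
  R: 76 + 49.92 = 125.92 → 126
  G: 66 + 0.96×(128−66) = 66 + 59.52 = 125.52 → 126
  B: 10 + 0.96×(128−10) = 10 + 113.28 = 123.28 → 123
rgb(126, 126, 123) = #7e7e7b.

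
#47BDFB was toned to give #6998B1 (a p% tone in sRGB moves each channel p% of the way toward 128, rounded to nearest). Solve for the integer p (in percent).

#47BDFB is rgb(71, 189, 251); #6998B1 is rgb(105, 152, 177).
On the B channel (widest range): 177 ≈ 251 + (p/100)(128 − 251), so p ≈ 100×(177 − 251)/(128 − 251) = -7400/-123 = 60.16.
p = 60 reproduces all three channels after rounding.

60%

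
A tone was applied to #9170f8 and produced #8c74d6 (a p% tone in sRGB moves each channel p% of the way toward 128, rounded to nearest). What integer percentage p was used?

28%

#9170f8 is rgb(145, 112, 248); #8c74d6 is rgb(140, 116, 214).
On the B channel (widest range): 214 ≈ 248 + (p/100)(128 − 248), so p ≈ 100×(214 − 248)/(128 − 248) = -3400/-120 = 28.33.
p = 28 reproduces all three channels after rounding.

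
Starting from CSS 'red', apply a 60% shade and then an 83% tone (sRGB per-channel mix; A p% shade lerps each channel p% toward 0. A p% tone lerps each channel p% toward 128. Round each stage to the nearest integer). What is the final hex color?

#7c6a6a

CSS red is rgb(255, 0, 0).
Per channel, c → c + 0.6(0 − c):
  R: 255 + 0.6×(0−255) = 255 − 153 = 102 → 102
  G: 0 + 0 = 0 → 0
  B: 0 + 0 = 0 → 0
After the shade: rgb(102, 0, 0) = #660000.
Lerp each channel 83% toward 128:
  R: 102 + 21.58 = 123.58 → 124
  G: 0 + 0.83×(128−0) = 0 + 106.24 = 106.24 → 106
  B: 0 + 106.24 = 106.24 → 106
rgb(124, 106, 106) = #7c6a6a.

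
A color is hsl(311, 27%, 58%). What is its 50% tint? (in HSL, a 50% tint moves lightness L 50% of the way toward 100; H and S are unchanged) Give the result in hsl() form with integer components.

hsl(311, 27%, 79%)

L moves 50% from 58 toward 100: 58 + 21 = 79 → 79.
H and S are unchanged.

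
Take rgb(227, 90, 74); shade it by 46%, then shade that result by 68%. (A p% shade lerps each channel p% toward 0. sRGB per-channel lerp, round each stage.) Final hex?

A 46% shade moves each channel 46% toward 0:
  R: 227 + 0.46×(0−227) = 227 − 104.42 = 122.58 → 123
  G: 90 + 0.46×(0−90) = 90 − 41.4 = 48.6 → 49
  B: 74 + 0.46×(0−74) = 74 − 34.04 = 39.96 → 40
After the shade: rgb(123, 49, 40) = #7B3128.
Per channel, c → c + 0.68(0 − c):
  R: 123 − 83.64 = 39.36 → 39
  G: 49 + 0.68×(0−49) = 49 − 33.32 = 15.68 → 16
  B: 40 + 0.68×(0−40) = 40 − 27.2 = 12.8 → 13
rgb(39, 16, 13) = #27100D.

#27100D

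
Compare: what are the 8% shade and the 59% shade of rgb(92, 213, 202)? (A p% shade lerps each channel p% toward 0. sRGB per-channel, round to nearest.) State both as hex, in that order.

#55c4ba, #265753

8% shade:
  R: 92 − 7.36 = 84.64 → 85
  G: 213 − 17.04 = 195.96 → 196
  B: 202 − 16.16 = 185.84 → 186
  → #55c4ba
59% shade:
  R: 92 + 0.59×(0−92) = 92 − 54.28 = 37.72 → 38
  G: 213 + 0.59×(0−213) = 213 − 125.67 = 87.33 → 87
  B: 202 + 0.59×(0−202) = 202 − 119.18 = 82.82 → 83
  → #265753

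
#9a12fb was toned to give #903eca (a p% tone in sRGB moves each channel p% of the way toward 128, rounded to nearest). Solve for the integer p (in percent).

40%

#9a12fb is rgb(154, 18, 251); #903eca is rgb(144, 62, 202).
On the B channel (widest range): 202 ≈ 251 + (p/100)(128 − 251), so p ≈ 100×(202 − 251)/(128 − 251) = -4900/-123 = 39.84.
p = 40 reproduces all three channels after rounding.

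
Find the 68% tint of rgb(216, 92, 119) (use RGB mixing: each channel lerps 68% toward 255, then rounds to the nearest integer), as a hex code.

#f3cbd3

A 68% tint moves each channel 68% toward 255:
  R: 216 + 26.52 = 242.52 → 243
  G: 92 + 110.84 = 202.84 → 203
  B: 119 + 0.68×(255−119) = 119 + 92.48 = 211.48 → 211
rgb(243, 203, 211) = #f3cbd3.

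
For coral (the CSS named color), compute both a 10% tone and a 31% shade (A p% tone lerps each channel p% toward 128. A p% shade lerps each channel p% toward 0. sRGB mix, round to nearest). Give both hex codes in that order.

CSS coral is rgb(255, 127, 80).
10% tone:
  R: 255 + 0.1×(128−255) = 255 − 12.7 = 242.3 → 242
  G: 127 + 0.1×(128−127) = 127 + 0.1 = 127.1 → 127
  B: 80 + 0.1×(128−80) = 80 + 4.8 = 84.8 → 85
  → #f27f55
31% shade:
  R: 255 − 79.05 = 175.95 → 176
  G: 127 + 0.31×(0−127) = 127 − 39.37 = 87.63 → 88
  B: 80 + 0.31×(0−80) = 80 − 24.8 = 55.2 → 55
  → #b05837

#f27f55, #b05837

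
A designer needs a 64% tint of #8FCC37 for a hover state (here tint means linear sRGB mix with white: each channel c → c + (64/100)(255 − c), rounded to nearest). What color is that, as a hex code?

#8FCC37 is rgb(143, 204, 55).
Lerp each channel 64% toward 255:
  R: 143 + 71.68 = 214.68 → 215
  G: 204 + 0.64×(255−204) = 204 + 32.64 = 236.64 → 237
  B: 55 + 128 = 183 → 183
rgb(215, 237, 183) = #D7EDB7.

#D7EDB7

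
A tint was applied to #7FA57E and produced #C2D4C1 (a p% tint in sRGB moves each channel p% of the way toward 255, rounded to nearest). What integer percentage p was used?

#7FA57E is rgb(127, 165, 126); #C2D4C1 is rgb(194, 212, 193).
On the B channel (widest range): 193 ≈ 126 + (p/100)(255 − 126), so p ≈ 100×(193 − 126)/(255 − 126) = 6700/129 = 51.94.
p = 52 reproduces all three channels after rounding.

52%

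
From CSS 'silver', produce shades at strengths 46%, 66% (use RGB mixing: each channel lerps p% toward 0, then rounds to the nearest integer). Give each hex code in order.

#686868, #414141

CSS silver is rgb(192, 192, 192).
46%: (192 − 88.32 = 103.68→104, 192 − 88.32 = 103.68→104, 192 − 88.32 = 103.68→104) → #686868
66%: (192 − 126.72 = 65.28→65, 192 − 126.72 = 65.28→65, 192 − 126.72 = 65.28→65) → #414141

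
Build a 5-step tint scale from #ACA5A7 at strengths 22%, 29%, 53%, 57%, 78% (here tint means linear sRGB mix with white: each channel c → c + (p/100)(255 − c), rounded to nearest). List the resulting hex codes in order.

#BEB9BA, #C4BFC1, #D8D5D6, #DBD8D9, #EDEBEC

#ACA5A7 is rgb(172, 165, 167).
22%: (172 + 18.26 = 190.26→190, 165 + 19.8 = 184.8→185, 167 + 19.36 = 186.36→186) → #BEB9BA
29%: (172 + 24.07 = 196.07→196, 165 + 26.1 = 191.1→191, 167 + 25.52 = 192.52→193) → #C4BFC1
53%: (172 + 43.99 = 215.99→216, 165 + 47.7 = 212.7→213, 167 + 46.64 = 213.64→214) → #D8D5D6
57%: (172 + 47.31 = 219.31→219, 165 + 51.3 = 216.3→216, 167 + 50.16 = 217.16→217) → #DBD8D9
78%: (172 + 64.74 = 236.74→237, 165 + 70.2 = 235.2→235, 167 + 68.64 = 235.64→236) → #EDEBEC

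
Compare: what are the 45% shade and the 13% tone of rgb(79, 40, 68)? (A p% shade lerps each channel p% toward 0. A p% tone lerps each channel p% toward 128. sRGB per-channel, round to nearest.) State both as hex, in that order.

45% shade:
  R: 79 + 0.45×(0−79) = 79 − 35.55 = 43.45 → 43
  G: 40 − 18 = 22 → 22
  B: 68 + 0.45×(0−68) = 68 − 30.6 = 37.4 → 37
  → #2B1625
13% tone:
  R: 79 + 0.13×(128−79) = 79 + 6.37 = 85.37 → 85
  G: 40 + 11.44 = 51.44 → 51
  B: 68 + 7.8 = 75.8 → 76
  → #55334C

#2B1625, #55334C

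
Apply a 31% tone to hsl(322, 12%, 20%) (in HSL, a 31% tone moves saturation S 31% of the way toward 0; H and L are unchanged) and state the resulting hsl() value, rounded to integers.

S moves 31% from 12 toward 0: 12 − 3.72 = 8.28 → 8.
H and L are unchanged.

hsl(322, 8%, 20%)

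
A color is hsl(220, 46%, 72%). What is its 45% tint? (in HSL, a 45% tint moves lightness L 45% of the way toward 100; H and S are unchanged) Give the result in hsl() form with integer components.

hsl(220, 46%, 85%)

L moves 45% from 72 toward 100: 72 + 12.6 = 84.6 → 85.
H and S are unchanged.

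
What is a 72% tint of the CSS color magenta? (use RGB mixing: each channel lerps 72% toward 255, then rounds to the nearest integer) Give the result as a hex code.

CSS magenta is rgb(255, 0, 255).
Per channel, c → c + 0.72(255 − c):
  R: 255 + 0.72×(255−255) = 255 + 0 = 255 → 255
  G: 0 + 0.72×(255−0) = 0 + 183.6 = 183.6 → 184
  B: 255 + 0 = 255 → 255
rgb(255, 184, 255) = #ffb8ff.

#ffb8ff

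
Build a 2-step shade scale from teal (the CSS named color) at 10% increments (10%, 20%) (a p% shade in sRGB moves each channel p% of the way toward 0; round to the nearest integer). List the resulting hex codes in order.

#007373, #006666

CSS teal is rgb(0, 128, 128).
10%: (0→0, 128 − 12.8 = 115.2→115, 128 − 12.8 = 115.2→115) → #007373
20%: (0→0, 128 − 25.6 = 102.4→102, 128 − 25.6 = 102.4→102) → #006666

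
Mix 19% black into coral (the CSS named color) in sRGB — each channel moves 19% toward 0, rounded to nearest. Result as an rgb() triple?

rgb(207, 103, 65)

CSS coral is rgb(255, 127, 80).
Lerp each channel 19% toward 0:
  R: 255 + 0.19×(0−255) = 255 − 48.45 = 206.55 → 207
  G: 127 − 24.13 = 102.87 → 103
  B: 80 − 15.2 = 64.8 → 65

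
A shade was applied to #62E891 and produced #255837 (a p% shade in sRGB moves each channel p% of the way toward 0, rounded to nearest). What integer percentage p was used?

62%

#62E891 is rgb(98, 232, 145); #255837 is rgb(37, 88, 55).
On the G channel (widest range): 88 ≈ 232 + (p/100)(0 − 232), so p ≈ 100×(88 − 232)/(0 − 232) = -14400/-232 = 62.07.
p = 62 reproduces all three channels after rounding.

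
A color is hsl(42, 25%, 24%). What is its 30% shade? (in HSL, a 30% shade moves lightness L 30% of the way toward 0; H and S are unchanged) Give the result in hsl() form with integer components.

L moves 30% from 24 toward 0: 24 − 7.2 = 16.8 → 17.
H and S are unchanged.

hsl(42, 25%, 17%)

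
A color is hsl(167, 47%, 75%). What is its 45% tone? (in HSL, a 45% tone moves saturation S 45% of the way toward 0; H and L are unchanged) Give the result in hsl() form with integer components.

hsl(167, 26%, 75%)

S moves 45% from 47 toward 0: 47 − 21.15 = 25.85 → 26.
H and L are unchanged.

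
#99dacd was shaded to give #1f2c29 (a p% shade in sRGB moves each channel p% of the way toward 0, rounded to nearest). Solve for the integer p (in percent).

80%

#99dacd is rgb(153, 218, 205); #1f2c29 is rgb(31, 44, 41).
On the G channel (widest range): 44 ≈ 218 + (p/100)(0 − 218), so p ≈ 100×(44 − 218)/(0 − 218) = -17400/-218 = 79.82.
p = 80 reproduces all three channels after rounding.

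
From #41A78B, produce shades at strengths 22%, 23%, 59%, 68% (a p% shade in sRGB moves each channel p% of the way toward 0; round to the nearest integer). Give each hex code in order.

#33826C, #32816B, #1B4439, #15352C

#41A78B is rgb(65, 167, 139).
22%: (65 − 14.3 = 50.7→51, 167 − 36.74 = 130.26→130, 139 − 30.58 = 108.42→108) → #33826C
23%: (65 − 14.95 = 50.05→50, 167 − 38.41 = 128.59→129, 139 − 31.97 = 107.03→107) → #32816B
59%: (65 − 38.35 = 26.65→27, 167 − 98.53 = 68.47→68, 139 − 82.01 = 56.99→57) → #1B4439
68%: (65 − 44.2 = 20.8→21, 167 − 113.56 = 53.44→53, 139 − 94.52 = 44.48→44) → #15352C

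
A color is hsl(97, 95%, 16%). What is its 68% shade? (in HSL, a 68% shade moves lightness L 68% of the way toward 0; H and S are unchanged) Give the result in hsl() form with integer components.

L moves 68% from 16 toward 0: 16 − 10.88 = 5.12 → 5.
H and S are unchanged.

hsl(97, 95%, 5%)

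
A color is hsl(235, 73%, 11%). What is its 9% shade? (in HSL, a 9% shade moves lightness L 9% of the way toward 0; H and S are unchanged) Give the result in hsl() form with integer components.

L moves 9% from 11 toward 0: 11 − 0.99 = 10.01 → 10.
H and S are unchanged.

hsl(235, 73%, 10%)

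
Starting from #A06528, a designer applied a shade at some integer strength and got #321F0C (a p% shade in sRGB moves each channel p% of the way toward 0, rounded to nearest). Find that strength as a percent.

#A06528 is rgb(160, 101, 40); #321F0C is rgb(50, 31, 12).
On the R channel (widest range): 50 ≈ 160 + (p/100)(0 − 160), so p ≈ 100×(50 − 160)/(0 − 160) = -11000/-160 = 68.75.
p = 69 reproduces all three channels after rounding.

69%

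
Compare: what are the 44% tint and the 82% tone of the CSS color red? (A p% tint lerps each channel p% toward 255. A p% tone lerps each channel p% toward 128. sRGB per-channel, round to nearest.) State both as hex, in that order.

CSS red is rgb(255, 0, 0).
44% tint:
  R: 255 + 0.44×(255−255) = 255 + 0 = 255 → 255
  G: 0 + 112.2 = 112.2 → 112
  B: 0 + 112.2 = 112.2 → 112
  → #FF7070
82% tone:
  R: 255 + 0.82×(128−255) = 255 − 104.14 = 150.86 → 151
  G: 0 + 104.96 = 104.96 → 105
  B: 0 + 0.82×(128−0) = 0 + 104.96 = 104.96 → 105
  → #976969

#FF7070, #976969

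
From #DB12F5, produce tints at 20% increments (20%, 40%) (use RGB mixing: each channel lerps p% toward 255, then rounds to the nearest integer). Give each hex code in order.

#E241F7, #E971F9

#DB12F5 is rgb(219, 18, 245).
20%: (219 + 7.2 = 226.2→226, 18 + 47.4 = 65.4→65, 245 + 2 = 247→247) → #E241F7
40%: (219 + 14.4 = 233.4→233, 18 + 94.8 = 112.8→113, 245 + 4 = 249→249) → #E971F9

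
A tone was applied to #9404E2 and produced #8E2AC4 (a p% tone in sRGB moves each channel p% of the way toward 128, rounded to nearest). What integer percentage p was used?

#9404E2 is rgb(148, 4, 226); #8E2AC4 is rgb(142, 42, 196).
On the G channel (widest range): 42 ≈ 4 + (p/100)(128 − 4), so p ≈ 100×(42 − 4)/(128 − 4) = 3800/124 = 30.65.
p = 31 reproduces all three channels after rounding.

31%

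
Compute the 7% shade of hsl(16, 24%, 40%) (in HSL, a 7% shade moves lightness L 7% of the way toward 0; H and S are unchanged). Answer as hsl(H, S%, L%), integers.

hsl(16, 24%, 37%)

L moves 7% from 40 toward 0: 40 − 2.8 = 37.2 → 37.
H and S are unchanged.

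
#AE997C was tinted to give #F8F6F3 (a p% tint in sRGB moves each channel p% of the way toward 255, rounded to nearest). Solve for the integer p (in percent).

#AE997C is rgb(174, 153, 124); #F8F6F3 is rgb(248, 246, 243).
On the B channel (widest range): 243 ≈ 124 + (p/100)(255 − 124), so p ≈ 100×(243 − 124)/(255 − 124) = 11900/131 = 90.84.
p = 91 reproduces all three channels after rounding.

91%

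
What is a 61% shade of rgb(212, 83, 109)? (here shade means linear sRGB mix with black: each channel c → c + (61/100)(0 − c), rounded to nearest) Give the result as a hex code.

#53202B

A 61% shade moves each channel 61% toward 0:
  R: 212 + 0.61×(0−212) = 212 − 129.32 = 82.68 → 83
  G: 83 + 0.61×(0−83) = 83 − 50.63 = 32.37 → 32
  B: 109 − 66.49 = 42.51 → 43
rgb(83, 32, 43) = #53202B.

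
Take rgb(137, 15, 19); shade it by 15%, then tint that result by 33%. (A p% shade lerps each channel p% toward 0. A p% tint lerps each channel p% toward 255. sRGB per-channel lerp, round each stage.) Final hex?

A 15% shade moves each channel 15% toward 0:
  R: 137 + 0.15×(0−137) = 137 − 20.55 = 116.45 → 116
  G: 15 + 0.15×(0−15) = 15 − 2.25 = 12.75 → 13
  B: 19 − 2.85 = 16.15 → 16
After the shade: rgb(116, 13, 16) = #740d10.
Per channel, c → c + 0.33(255 − c):
  R: 116 + 0.33×(255−116) = 116 + 45.87 = 161.87 → 162
  G: 13 + 79.86 = 92.86 → 93
  B: 16 + 78.87 = 94.87 → 95
rgb(162, 93, 95) = #a25d5f.

#a25d5f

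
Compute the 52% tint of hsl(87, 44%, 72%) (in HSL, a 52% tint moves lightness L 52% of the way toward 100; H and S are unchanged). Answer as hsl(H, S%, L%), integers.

hsl(87, 44%, 87%)

L moves 52% from 72 toward 100: 72 + 14.56 = 86.56 → 87.
H and S are unchanged.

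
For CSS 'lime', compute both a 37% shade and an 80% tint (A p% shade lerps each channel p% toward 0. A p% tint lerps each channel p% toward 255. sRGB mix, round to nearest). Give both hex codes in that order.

CSS lime is rgb(0, 255, 0).
37% shade:
  R: 0 + 0.37×(0−0) = 0 + 0 = 0 → 0
  G: 255 + 0.37×(0−255) = 255 − 94.35 = 160.65 → 161
  B: 0 + 0 = 0 → 0
  → #00A100
80% tint:
  R: 0 + 204 = 204 → 204
  G: 255 + 0.8×(255−255) = 255 + 0 = 255 → 255
  B: 0 + 0.8×(255−0) = 0 + 204 = 204 → 204
  → #CCFFCC

#00A100, #CCFFCC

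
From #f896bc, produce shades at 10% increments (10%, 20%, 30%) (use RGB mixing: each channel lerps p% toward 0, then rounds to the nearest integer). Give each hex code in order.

#df87a9, #c67896, #ae6984

#f896bc is rgb(248, 150, 188).
10%: (248 − 24.8 = 223.2→223, 150 − 15 = 135→135, 188 − 18.8 = 169.2→169) → #df87a9
20%: (248 − 49.6 = 198.4→198, 150 − 30 = 120→120, 188 − 37.6 = 150.4→150) → #c67896
30%: (248 − 74.4 = 173.6→174, 150 − 45 = 105→105, 188 − 56.4 = 131.6→132) → #ae6984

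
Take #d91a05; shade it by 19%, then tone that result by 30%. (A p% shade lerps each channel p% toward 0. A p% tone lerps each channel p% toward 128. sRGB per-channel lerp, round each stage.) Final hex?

#a23529

#d91a05 is rgb(217, 26, 5).
A 19% shade moves each channel 19% toward 0:
  R: 217 + 0.19×(0−217) = 217 − 41.23 = 175.77 → 176
  G: 26 + 0.19×(0−26) = 26 − 4.94 = 21.06 → 21
  B: 5 + 0.19×(0−5) = 5 − 0.95 = 4.05 → 4
After the shade: rgb(176, 21, 4) = #b01504.
Lerp each channel 30% toward 128:
  R: 176 + 0.3×(128−176) = 176 − 14.4 = 161.6 → 162
  G: 21 + 32.1 = 53.1 → 53
  B: 4 + 0.3×(128−4) = 4 + 37.2 = 41.2 → 41
rgb(162, 53, 41) = #a23529.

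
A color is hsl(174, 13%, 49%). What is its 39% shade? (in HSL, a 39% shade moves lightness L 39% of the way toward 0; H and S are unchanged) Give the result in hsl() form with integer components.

hsl(174, 13%, 30%)

L moves 39% from 49 toward 0: 49 − 19.11 = 29.89 → 30.
H and S are unchanged.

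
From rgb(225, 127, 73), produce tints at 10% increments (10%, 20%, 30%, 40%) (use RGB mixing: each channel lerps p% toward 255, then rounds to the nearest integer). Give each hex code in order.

10%: (225 + 3 = 228→228, 127 + 12.8 = 139.8→140, 73 + 18.2 = 91.2→91) → #E48C5B
20%: (225 + 6 = 231→231, 127 + 25.6 = 152.6→153, 73 + 36.4 = 109.4→109) → #E7996D
30%: (225 + 9 = 234→234, 127 + 38.4 = 165.4→165, 73 + 54.6 = 127.6→128) → #EAA580
40%: (225 + 12 = 237→237, 127 + 51.2 = 178.2→178, 73 + 72.8 = 145.8→146) → #EDB292

#E48C5B, #E7996D, #EAA580, #EDB292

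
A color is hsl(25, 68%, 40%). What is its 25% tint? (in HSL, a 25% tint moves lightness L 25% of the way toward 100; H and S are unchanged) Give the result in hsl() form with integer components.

L moves 25% from 40 toward 100: 40 + 15 = 55 → 55.
H and S are unchanged.

hsl(25, 68%, 55%)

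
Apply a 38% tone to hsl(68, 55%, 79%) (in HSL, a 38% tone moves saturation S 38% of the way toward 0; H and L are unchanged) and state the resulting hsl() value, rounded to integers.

S moves 38% from 55 toward 0: 55 − 20.9 = 34.1 → 34.
H and L are unchanged.

hsl(68, 34%, 79%)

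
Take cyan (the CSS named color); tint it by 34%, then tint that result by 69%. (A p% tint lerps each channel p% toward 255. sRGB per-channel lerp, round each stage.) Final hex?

#CBFFFF

CSS cyan is rgb(0, 255, 255).
Per channel, c → c + 0.34(255 − c):
  R: 0 + 0.34×(255−0) = 0 + 86.7 = 86.7 → 87
  G: 255 + 0 = 255 → 255
  B: 255 + 0 = 255 → 255
After the tint: rgb(87, 255, 255) = #57FFFF.
A 69% tint moves each channel 69% toward 255:
  R: 87 + 115.92 = 202.92 → 203
  G: 255 + 0.69×(255−255) = 255 + 0 = 255 → 255
  B: 255 + 0.69×(255−255) = 255 + 0 = 255 → 255
rgb(203, 255, 255) = #CBFFFF.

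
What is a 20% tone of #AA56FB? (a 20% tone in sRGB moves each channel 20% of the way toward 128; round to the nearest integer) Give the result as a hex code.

#AA56FB is rgb(170, 86, 251).
A 20% tone moves each channel 20% toward 128:
  R: 170 + 0.2×(128−170) = 170 − 8.4 = 161.6 → 162
  G: 86 + 0.2×(128−86) = 86 + 8.4 = 94.4 → 94
  B: 251 − 24.6 = 226.4 → 226
rgb(162, 94, 226) = #A25EE2.

#A25EE2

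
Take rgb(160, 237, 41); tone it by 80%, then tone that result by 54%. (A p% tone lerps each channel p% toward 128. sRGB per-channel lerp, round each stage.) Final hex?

An 80% tone moves each channel 80% toward 128:
  R: 160 − 25.6 = 134.4 → 134
  G: 237 + 0.8×(128−237) = 237 − 87.2 = 149.8 → 150
  B: 41 + 69.6 = 110.6 → 111
After the tone: rgb(134, 150, 111) = #86966F.
A 54% tone moves each channel 54% toward 128:
  R: 134 + 0.54×(128−134) = 134 − 3.24 = 130.76 → 131
  G: 150 − 11.88 = 138.12 → 138
  B: 111 + 9.18 = 120.18 → 120
rgb(131, 138, 120) = #838A78.

#838A78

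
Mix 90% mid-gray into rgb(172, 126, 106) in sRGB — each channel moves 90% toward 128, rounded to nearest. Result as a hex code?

#84807E

Per channel, c → c + 0.9(128 − c):
  R: 172 − 39.6 = 132.4 → 132
  G: 126 + 1.8 = 127.8 → 128
  B: 106 + 0.9×(128−106) = 106 + 19.8 = 125.8 → 126
rgb(132, 128, 126) = #84807E.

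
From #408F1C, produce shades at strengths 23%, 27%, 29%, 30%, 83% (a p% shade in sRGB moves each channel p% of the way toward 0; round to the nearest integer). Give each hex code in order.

#408F1C is rgb(64, 143, 28).
23%: (64 − 14.72 = 49.28→49, 143 − 32.89 = 110.11→110, 28 − 6.44 = 21.56→22) → #316E16
27%: (64 − 17.28 = 46.72→47, 143 − 38.61 = 104.39→104, 28 − 7.56 = 20.44→20) → #2F6814
29%: (64 − 18.56 = 45.44→45, 143 − 41.47 = 101.53→102, 28 − 8.12 = 19.88→20) → #2D6614
30%: (64 − 19.2 = 44.8→45, 143 − 42.9 = 100.1→100, 28 − 8.4 = 19.6→20) → #2D6414
83%: (64 − 53.12 = 10.88→11, 143 − 118.69 = 24.31→24, 28 − 23.24 = 4.76→5) → #0B1805

#316E16, #2F6814, #2D6614, #2D6414, #0B1805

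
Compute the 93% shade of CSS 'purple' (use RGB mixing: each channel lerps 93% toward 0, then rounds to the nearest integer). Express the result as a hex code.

#090009

CSS purple is rgb(128, 0, 128).
Per channel, c → c + 0.93(0 − c):
  R: 128 + 0.93×(0−128) = 128 − 119.04 = 8.96 → 9
  G: 0 + 0.93×(0−0) = 0 + 0 = 0 → 0
  B: 128 + 0.93×(0−128) = 128 − 119.04 = 8.96 → 9
rgb(9, 0, 9) = #090009.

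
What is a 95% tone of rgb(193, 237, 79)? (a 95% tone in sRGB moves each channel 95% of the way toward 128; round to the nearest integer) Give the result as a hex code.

A 95% tone moves each channel 95% toward 128:
  R: 193 − 61.75 = 131.25 → 131
  G: 237 − 103.55 = 133.45 → 133
  B: 79 + 0.95×(128−79) = 79 + 46.55 = 125.55 → 126
rgb(131, 133, 126) = #83857E.

#83857E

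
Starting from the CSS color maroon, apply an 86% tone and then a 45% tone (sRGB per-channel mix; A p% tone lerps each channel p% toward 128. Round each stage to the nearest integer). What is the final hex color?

#807676

CSS maroon is rgb(128, 0, 0).
Per channel, c → c + 0.86(128 − c):
  R: 128 + 0.86×(128−128) = 128 + 0 = 128 → 128
  G: 0 + 110.08 = 110.08 → 110
  B: 0 + 0.86×(128−0) = 0 + 110.08 = 110.08 → 110
After the tone: rgb(128, 110, 110) = #806E6E.
Lerp each channel 45% toward 128:
  R: 128 + 0.45×(128−128) = 128 + 0 = 128 → 128
  G: 110 + 8.1 = 118.1 → 118
  B: 110 + 0.45×(128−110) = 110 + 8.1 = 118.1 → 118
rgb(128, 118, 118) = #807676.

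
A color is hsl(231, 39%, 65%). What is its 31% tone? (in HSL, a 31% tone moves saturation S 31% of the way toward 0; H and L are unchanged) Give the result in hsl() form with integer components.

S moves 31% from 39 toward 0: 39 − 12.09 = 26.91 → 27.
H and L are unchanged.

hsl(231, 27%, 65%)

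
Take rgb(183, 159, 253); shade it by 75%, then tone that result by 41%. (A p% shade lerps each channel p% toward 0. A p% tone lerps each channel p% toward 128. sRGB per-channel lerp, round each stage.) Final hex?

A 75% shade moves each channel 75% toward 0:
  R: 183 − 137.25 = 45.75 → 46
  G: 159 + 0.75×(0−159) = 159 − 119.25 = 39.75 → 40
  B: 253 + 0.75×(0−253) = 253 − 189.75 = 63.25 → 63
After the shade: rgb(46, 40, 63) = #2E283F.
Lerp each channel 41% toward 128:
  R: 46 + 0.41×(128−46) = 46 + 33.62 = 79.62 → 80
  G: 40 + 36.08 = 76.08 → 76
  B: 63 + 0.41×(128−63) = 63 + 26.65 = 89.65 → 90
rgb(80, 76, 90) = #504C5A.

#504C5A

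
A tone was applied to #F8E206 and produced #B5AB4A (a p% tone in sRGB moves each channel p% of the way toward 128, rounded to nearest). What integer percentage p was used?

#F8E206 is rgb(248, 226, 6); #B5AB4A is rgb(181, 171, 74).
On the B channel (widest range): 74 ≈ 6 + (p/100)(128 − 6), so p ≈ 100×(74 − 6)/(128 − 6) = 6800/122 = 55.74.
p = 56 reproduces all three channels after rounding.

56%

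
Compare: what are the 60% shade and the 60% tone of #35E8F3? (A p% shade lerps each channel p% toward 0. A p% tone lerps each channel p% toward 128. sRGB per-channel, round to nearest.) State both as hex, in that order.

#155D61, #62AAAE

#35E8F3 is rgb(53, 232, 243).
60% shade:
  R: 53 + 0.6×(0−53) = 53 − 31.8 = 21.2 → 21
  G: 232 + 0.6×(0−232) = 232 − 139.2 = 92.8 → 93
  B: 243 − 145.8 = 97.2 → 97
  → #155D61
60% tone:
  R: 53 + 0.6×(128−53) = 53 + 45 = 98 → 98
  G: 232 + 0.6×(128−232) = 232 − 62.4 = 169.6 → 170
  B: 243 + 0.6×(128−243) = 243 − 69 = 174 → 174
  → #62AAAE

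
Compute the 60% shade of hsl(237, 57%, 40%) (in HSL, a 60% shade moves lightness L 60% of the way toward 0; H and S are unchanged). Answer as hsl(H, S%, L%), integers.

hsl(237, 57%, 16%)

L moves 60% from 40 toward 0: 40 − 24 = 16 → 16.
H and S are unchanged.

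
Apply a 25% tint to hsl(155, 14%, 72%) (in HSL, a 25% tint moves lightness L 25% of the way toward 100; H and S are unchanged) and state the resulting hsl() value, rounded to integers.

L moves 25% from 72 toward 100: 72 + 7 = 79 → 79.
H and S are unchanged.

hsl(155, 14%, 79%)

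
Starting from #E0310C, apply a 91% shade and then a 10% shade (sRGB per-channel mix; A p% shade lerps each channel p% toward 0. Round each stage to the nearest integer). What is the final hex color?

#120401

#E0310C is rgb(224, 49, 12).
Lerp each channel 91% toward 0:
  R: 224 + 0.91×(0−224) = 224 − 203.84 = 20.16 → 20
  G: 49 − 44.59 = 4.41 → 4
  B: 12 − 10.92 = 1.08 → 1
After the shade: rgb(20, 4, 1) = #140401.
A 10% shade moves each channel 10% toward 0:
  R: 20 + 0.1×(0−20) = 20 − 2 = 18 → 18
  G: 4 − 0.4 = 3.6 → 4
  B: 1 − 0.1 = 0.9 → 1
rgb(18, 4, 1) = #120401.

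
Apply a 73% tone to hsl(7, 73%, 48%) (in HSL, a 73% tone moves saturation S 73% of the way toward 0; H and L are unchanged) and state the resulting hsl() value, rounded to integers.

hsl(7, 20%, 48%)

S moves 73% from 73 toward 0: 73 − 53.29 = 19.71 → 20.
H and L are unchanged.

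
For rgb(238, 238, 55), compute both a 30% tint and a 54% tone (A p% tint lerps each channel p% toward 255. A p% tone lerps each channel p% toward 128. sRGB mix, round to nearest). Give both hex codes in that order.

#f3f373, #b3b35e

30% tint:
  R: 238 + 0.3×(255−238) = 238 + 5.1 = 243.1 → 243
  G: 238 + 5.1 = 243.1 → 243
  B: 55 + 60 = 115 → 115
  → #f3f373
54% tone:
  R: 238 + 0.54×(128−238) = 238 − 59.4 = 178.6 → 179
  G: 238 − 59.4 = 178.6 → 179
  B: 55 + 39.42 = 94.42 → 94
  → #b3b35e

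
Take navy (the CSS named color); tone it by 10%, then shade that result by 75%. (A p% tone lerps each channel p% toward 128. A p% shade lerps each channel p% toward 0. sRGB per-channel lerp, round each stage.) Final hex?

CSS navy is rgb(0, 0, 128).
A 10% tone moves each channel 10% toward 128:
  R: 0 + 12.8 = 12.8 → 13
  G: 0 + 12.8 = 12.8 → 13
  B: 128 + 0.1×(128−128) = 128 + 0 = 128 → 128
After the tone: rgb(13, 13, 128) = #0D0D80.
A 75% shade moves each channel 75% toward 0:
  R: 13 + 0.75×(0−13) = 13 − 9.75 = 3.25 → 3
  G: 13 − 9.75 = 3.25 → 3
  B: 128 + 0.75×(0−128) = 128 − 96 = 32 → 32
rgb(3, 3, 32) = #030320.

#030320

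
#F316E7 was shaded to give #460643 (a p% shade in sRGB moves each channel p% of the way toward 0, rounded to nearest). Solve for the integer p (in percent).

#F316E7 is rgb(243, 22, 231); #460643 is rgb(70, 6, 67).
On the R channel (widest range): 70 ≈ 243 + (p/100)(0 − 243), so p ≈ 100×(70 − 243)/(0 − 243) = -17300/-243 = 71.19.
p = 71 reproduces all three channels after rounding.

71%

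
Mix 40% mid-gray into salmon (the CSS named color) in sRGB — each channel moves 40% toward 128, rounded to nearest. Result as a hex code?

#c98078

CSS salmon is rgb(250, 128, 114).
Per channel, c → c + 0.4(128 − c):
  R: 250 + 0.4×(128−250) = 250 − 48.8 = 201.2 → 201
  G: 128 + 0.4×(128−128) = 128 + 0 = 128 → 128
  B: 114 + 0.4×(128−114) = 114 + 5.6 = 119.6 → 120
rgb(201, 128, 120) = #c98078.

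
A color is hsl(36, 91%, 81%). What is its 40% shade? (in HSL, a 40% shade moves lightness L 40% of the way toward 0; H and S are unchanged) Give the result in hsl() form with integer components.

hsl(36, 91%, 49%)

L moves 40% from 81 toward 0: 81 − 32.4 = 48.6 → 49.
H and S are unchanged.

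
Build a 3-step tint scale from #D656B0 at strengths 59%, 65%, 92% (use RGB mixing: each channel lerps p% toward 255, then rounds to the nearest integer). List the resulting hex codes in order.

#EEBADF, #F1C4E3, #FCF1F9

#D656B0 is rgb(214, 86, 176).
59%: (214 + 24.19 = 238.19→238, 86 + 99.71 = 185.71→186, 176 + 46.61 = 222.61→223) → #EEBADF
65%: (214 + 26.65 = 240.65→241, 86 + 109.85 = 195.85→196, 176 + 51.35 = 227.35→227) → #F1C4E3
92%: (214 + 37.72 = 251.72→252, 86 + 155.48 = 241.48→241, 176 + 72.68 = 248.68→249) → #FCF1F9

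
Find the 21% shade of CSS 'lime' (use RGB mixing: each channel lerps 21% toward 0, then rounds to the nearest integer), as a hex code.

CSS lime is rgb(0, 255, 0).
Lerp each channel 21% toward 0:
  R: 0 + 0 = 0 → 0
  G: 255 + 0.21×(0−255) = 255 − 53.55 = 201.45 → 201
  B: 0 + 0.21×(0−0) = 0 + 0 = 0 → 0
rgb(0, 201, 0) = #00C900.

#00C900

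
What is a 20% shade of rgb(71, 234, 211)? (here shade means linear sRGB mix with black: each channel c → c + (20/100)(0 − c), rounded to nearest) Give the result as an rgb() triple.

rgb(57, 187, 169)

A 20% shade moves each channel 20% toward 0:
  R: 71 + 0.2×(0−71) = 71 − 14.2 = 56.8 → 57
  G: 234 + 0.2×(0−234) = 234 − 46.8 = 187.2 → 187
  B: 211 + 0.2×(0−211) = 211 − 42.2 = 168.8 → 169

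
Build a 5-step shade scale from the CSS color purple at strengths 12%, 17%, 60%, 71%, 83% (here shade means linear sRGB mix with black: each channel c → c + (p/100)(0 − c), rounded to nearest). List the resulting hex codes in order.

#710071, #6a006a, #330033, #250025, #160016

CSS purple is rgb(128, 0, 128).
12%: (128 − 15.36 = 112.64→113, 0→0, 128 − 15.36 = 112.64→113) → #710071
17%: (128 − 21.76 = 106.24→106, 0→0, 128 − 21.76 = 106.24→106) → #6a006a
60%: (128 − 76.8 = 51.2→51, 0→0, 128 − 76.8 = 51.2→51) → #330033
71%: (128 − 90.88 = 37.12→37, 0→0, 128 − 90.88 = 37.12→37) → #250025
83%: (128 − 106.24 = 21.76→22, 0→0, 128 − 106.24 = 21.76→22) → #160016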